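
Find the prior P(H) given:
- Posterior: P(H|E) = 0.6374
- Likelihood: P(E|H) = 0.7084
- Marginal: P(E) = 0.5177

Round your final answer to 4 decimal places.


From Bayes' theorem: P(H|E) = P(E|H) × P(H) / P(E)

Rearranging for P(H):
P(H) = P(H|E) × P(E) / P(E|H)
     = 0.6374 × 0.5177 / 0.7084
     = 0.32998198 / 0.7084
     = 0.4658


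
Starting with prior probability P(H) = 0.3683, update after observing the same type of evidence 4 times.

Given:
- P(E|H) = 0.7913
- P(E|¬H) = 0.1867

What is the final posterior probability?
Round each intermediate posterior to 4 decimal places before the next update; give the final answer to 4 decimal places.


Sequential Bayesian updating:

Initial prior: P(H) = 0.3683

Update 1:
  P(E) = 0.7913 × 0.3683 + 0.1867 × 0.6317 = 0.29143579 + 0.11793839 = 0.40937418
  P(H|E) = 0.29143579 / 0.40937418 = 0.7119

Update 2:
  P(E) = 0.7913 × 0.7119 + 0.1867 × 0.2881 = 0.56332647 + 0.05378827 = 0.61711474
  P(H|E) = 0.56332647 / 0.61711474 = 0.9128

Update 3:
  P(E) = 0.7913 × 0.9128 + 0.1867 × 0.0872 = 0.72229864 + 0.01628024 = 0.73857888
  P(H|E) = 0.72229864 / 0.73857888 = 0.9780

Update 4:
  P(E) = 0.7913 × 0.9780 + 0.1867 × 0.0220 = 0.77389140 + 0.00410740 = 0.77799880
  P(H|E) = 0.77389140 / 0.77799880 = 0.9947

Final posterior: 0.9947


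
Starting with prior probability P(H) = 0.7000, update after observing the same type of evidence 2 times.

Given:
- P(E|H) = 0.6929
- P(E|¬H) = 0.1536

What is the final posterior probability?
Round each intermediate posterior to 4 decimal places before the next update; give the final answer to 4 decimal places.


Sequential Bayesian updating:

Initial prior: P(H) = 0.7000

Update 1:
  P(E) = 0.6929 × 0.7000 + 0.1536 × 0.3000 = 0.48503000 + 0.04608000 = 0.53111000
  P(H|E) = 0.48503000 / 0.53111000 = 0.9132

Update 2:
  P(E) = 0.6929 × 0.9132 + 0.1536 × 0.0868 = 0.63275628 + 0.01333248 = 0.64608876
  P(H|E) = 0.63275628 / 0.64608876 = 0.9794

Final posterior: 0.9794


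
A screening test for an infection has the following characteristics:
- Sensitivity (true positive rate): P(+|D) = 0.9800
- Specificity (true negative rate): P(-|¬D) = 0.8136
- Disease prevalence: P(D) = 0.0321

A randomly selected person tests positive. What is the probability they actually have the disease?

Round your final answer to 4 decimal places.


Let D = has disease, + = positive test

Given:
- P(D) = 0.0321 (prevalence)
- P(+|D) = 0.9800 (sensitivity)
- P(-|¬D) = 0.8136 (specificity)
- P(+|¬D) = 0.1864 (false positive rate = 1 - specificity)

Step 1: Find P(+)
P(+) = P(+|D)P(D) + P(+|¬D)P(¬D)
     = 0.9800 × 0.0321 + 0.1864 × 0.9679
     = 0.03145800 + 0.18041656
     = 0.21187456

Step 2: Apply Bayes' theorem for P(D|+)
P(D|+) = P(+|D)P(D) / P(+)
       = 0.03145800 / 0.21187456
       = 0.1485


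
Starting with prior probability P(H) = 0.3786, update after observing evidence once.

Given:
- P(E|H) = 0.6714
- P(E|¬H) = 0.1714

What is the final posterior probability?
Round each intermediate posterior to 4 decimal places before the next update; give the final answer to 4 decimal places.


Sequential Bayesian updating:

Initial prior: P(H) = 0.3786

Update 1:
  P(E) = 0.6714 × 0.3786 + 0.1714 × 0.6214 = 0.25419204 + 0.10650796 = 0.36070000
  P(H|E) = 0.25419204 / 0.36070000 = 0.7047

Final posterior: 0.7047


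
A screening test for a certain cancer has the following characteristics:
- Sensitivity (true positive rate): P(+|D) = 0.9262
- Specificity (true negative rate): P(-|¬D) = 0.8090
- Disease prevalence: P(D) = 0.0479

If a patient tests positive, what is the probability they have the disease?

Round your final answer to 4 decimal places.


Let D = has disease, + = positive test

Given:
- P(D) = 0.0479 (prevalence)
- P(+|D) = 0.9262 (sensitivity)
- P(-|¬D) = 0.8090 (specificity)
- P(+|¬D) = 0.1910 (false positive rate = 1 - specificity)

Step 1: Find P(+)
P(+) = P(+|D)P(D) + P(+|¬D)P(¬D)
     = 0.9262 × 0.0479 + 0.1910 × 0.9521
     = 0.04436498 + 0.18185110
     = 0.22621608

Step 2: Apply Bayes' theorem for P(D|+)
P(D|+) = P(+|D)P(D) / P(+)
       = 0.04436498 / 0.22621608
       = 0.1961


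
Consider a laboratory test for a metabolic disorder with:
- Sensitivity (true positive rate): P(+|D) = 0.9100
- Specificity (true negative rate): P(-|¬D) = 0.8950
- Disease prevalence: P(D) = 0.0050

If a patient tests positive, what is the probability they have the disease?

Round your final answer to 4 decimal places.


Let D = has disease, + = positive test

Given:
- P(D) = 0.0050 (prevalence)
- P(+|D) = 0.9100 (sensitivity)
- P(-|¬D) = 0.8950 (specificity)
- P(+|¬D) = 0.1050 (false positive rate = 1 - specificity)

Step 1: Find P(+)
P(+) = P(+|D)P(D) + P(+|¬D)P(¬D)
     = 0.9100 × 0.0050 + 0.1050 × 0.9950
     = 0.00455000 + 0.10447500
     = 0.10902500

Step 2: Apply Bayes' theorem for P(D|+)
P(D|+) = P(+|D)P(D) / P(+)
       = 0.00455000 / 0.10902500
       = 0.0417


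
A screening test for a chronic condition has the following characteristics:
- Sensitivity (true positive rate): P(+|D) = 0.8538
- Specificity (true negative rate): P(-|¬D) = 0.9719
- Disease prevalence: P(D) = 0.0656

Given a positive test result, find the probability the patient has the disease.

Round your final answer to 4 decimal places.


Let D = has disease, + = positive test

Given:
- P(D) = 0.0656 (prevalence)
- P(+|D) = 0.8538 (sensitivity)
- P(-|¬D) = 0.9719 (specificity)
- P(+|¬D) = 0.0281 (false positive rate = 1 - specificity)

Step 1: Find P(+)
P(+) = P(+|D)P(D) + P(+|¬D)P(¬D)
     = 0.8538 × 0.0656 + 0.0281 × 0.9344
     = 0.05600928 + 0.02625664
     = 0.08226592

Step 2: Apply Bayes' theorem for P(D|+)
P(D|+) = P(+|D)P(D) / P(+)
       = 0.05600928 / 0.08226592
       = 0.6808


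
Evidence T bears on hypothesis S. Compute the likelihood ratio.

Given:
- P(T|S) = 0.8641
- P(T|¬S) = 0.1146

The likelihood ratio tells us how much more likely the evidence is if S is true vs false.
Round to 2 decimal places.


Likelihood Ratio (LR) = P(T|S) / P(T|¬S)

LR = 0.8641 / 0.1146
   = 7.54

The evidence is 7.54 times more likely if S is true than if S is false.
Since LR > 1, the evidence supports S over ¬S.


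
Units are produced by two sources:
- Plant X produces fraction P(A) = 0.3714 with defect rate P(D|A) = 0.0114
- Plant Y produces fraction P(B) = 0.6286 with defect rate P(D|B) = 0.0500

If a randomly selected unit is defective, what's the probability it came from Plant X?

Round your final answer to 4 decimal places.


Let A = from Plant X, D = defective

Given:
- P(A) = 0.3714, P(B) = 0.6286
- P(D|A) = 0.0114, P(D|B) = 0.0500

Step 1: Find P(D)
P(D) = P(D|A)P(A) + P(D|B)P(B)
     = 0.0114 × 0.3714 + 0.0500 × 0.6286
     = 0.00423396 + 0.03143000
     = 0.03566396

Step 2: Apply Bayes' theorem
P(A|D) = P(D|A)P(A) / P(D)
       = 0.00423396 / 0.03566396
       = 0.1187


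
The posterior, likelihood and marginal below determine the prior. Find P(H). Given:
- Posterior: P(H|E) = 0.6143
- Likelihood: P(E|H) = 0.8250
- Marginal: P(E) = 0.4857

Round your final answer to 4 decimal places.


From Bayes' theorem: P(H|E) = P(E|H) × P(H) / P(E)

Rearranging for P(H):
P(H) = P(H|E) × P(E) / P(E|H)
     = 0.6143 × 0.4857 / 0.8250
     = 0.29836551 / 0.8250
     = 0.3617


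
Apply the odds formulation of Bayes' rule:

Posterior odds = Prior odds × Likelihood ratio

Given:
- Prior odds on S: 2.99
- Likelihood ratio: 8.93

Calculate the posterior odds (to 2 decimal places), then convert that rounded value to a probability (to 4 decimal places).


Step 1: Calculate posterior odds
Posterior odds = Prior odds × LR
               = 2.99 × 8.93
               = 26.70

Step 2: Convert to probability
P(S|E) = Posterior odds / (1 + Posterior odds)
       = 26.70 / (1 + 26.70)
       = 26.70 / 27.70
       = 0.9639

The evidence increased P(S) from 0.7494 to 0.9639.


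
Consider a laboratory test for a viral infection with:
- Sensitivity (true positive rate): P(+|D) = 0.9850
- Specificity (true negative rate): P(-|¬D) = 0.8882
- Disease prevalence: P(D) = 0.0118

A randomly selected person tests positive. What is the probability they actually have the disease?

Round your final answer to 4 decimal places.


Let D = has disease, + = positive test

Given:
- P(D) = 0.0118 (prevalence)
- P(+|D) = 0.9850 (sensitivity)
- P(-|¬D) = 0.8882 (specificity)
- P(+|¬D) = 0.1118 (false positive rate = 1 - specificity)

Step 1: Find P(+)
P(+) = P(+|D)P(D) + P(+|¬D)P(¬D)
     = 0.9850 × 0.0118 + 0.1118 × 0.9882
     = 0.01162300 + 0.11048076
     = 0.12210376

Step 2: Apply Bayes' theorem for P(D|+)
P(D|+) = P(+|D)P(D) / P(+)
       = 0.01162300 / 0.12210376
       = 0.0952


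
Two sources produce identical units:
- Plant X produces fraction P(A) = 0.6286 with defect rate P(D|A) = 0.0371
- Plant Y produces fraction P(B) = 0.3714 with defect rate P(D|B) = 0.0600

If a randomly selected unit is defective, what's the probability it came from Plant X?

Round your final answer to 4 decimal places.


Let A = from Plant X, D = defective

Given:
- P(A) = 0.6286, P(B) = 0.3714
- P(D|A) = 0.0371, P(D|B) = 0.0600

Step 1: Find P(D)
P(D) = P(D|A)P(A) + P(D|B)P(B)
     = 0.0371 × 0.6286 + 0.0600 × 0.3714
     = 0.02332106 + 0.02228400
     = 0.04560506

Step 2: Apply Bayes' theorem
P(A|D) = P(D|A)P(A) / P(D)
       = 0.02332106 / 0.04560506
       = 0.5114


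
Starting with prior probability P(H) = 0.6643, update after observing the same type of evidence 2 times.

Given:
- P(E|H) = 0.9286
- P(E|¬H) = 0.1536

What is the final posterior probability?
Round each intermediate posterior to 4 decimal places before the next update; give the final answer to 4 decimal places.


Sequential Bayesian updating:

Initial prior: P(H) = 0.6643

Update 1:
  P(E) = 0.9286 × 0.6643 + 0.1536 × 0.3357 = 0.61686898 + 0.05156352 = 0.66843250
  P(H|E) = 0.61686898 / 0.66843250 = 0.9229

Update 2:
  P(E) = 0.9286 × 0.9229 + 0.1536 × 0.0771 = 0.85700494 + 0.01184256 = 0.86884750
  P(H|E) = 0.85700494 / 0.86884750 = 0.9864

Final posterior: 0.9864


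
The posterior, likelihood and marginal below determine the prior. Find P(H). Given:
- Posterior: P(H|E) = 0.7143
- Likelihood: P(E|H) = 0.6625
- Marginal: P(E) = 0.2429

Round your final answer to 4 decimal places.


From Bayes' theorem: P(H|E) = P(E|H) × P(H) / P(E)

Rearranging for P(H):
P(H) = P(H|E) × P(E) / P(E|H)
     = 0.7143 × 0.2429 / 0.6625
     = 0.17350347 / 0.6625
     = 0.2619


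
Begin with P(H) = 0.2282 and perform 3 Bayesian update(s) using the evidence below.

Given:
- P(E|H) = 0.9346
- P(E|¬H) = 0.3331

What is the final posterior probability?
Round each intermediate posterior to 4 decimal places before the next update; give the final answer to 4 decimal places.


Sequential Bayesian updating:

Initial prior: P(H) = 0.2282

Update 1:
  P(E) = 0.9346 × 0.2282 + 0.3331 × 0.7718 = 0.21327572 + 0.25708658 = 0.47036230
  P(H|E) = 0.21327572 / 0.47036230 = 0.4534

Update 2:
  P(E) = 0.9346 × 0.4534 + 0.3331 × 0.5466 = 0.42374764 + 0.18207246 = 0.60582010
  P(H|E) = 0.42374764 / 0.60582010 = 0.6995

Update 3:
  P(E) = 0.9346 × 0.6995 + 0.3331 × 0.3005 = 0.65375270 + 0.10009655 = 0.75384925
  P(H|E) = 0.65375270 / 0.75384925 = 0.8672

Final posterior: 0.8672


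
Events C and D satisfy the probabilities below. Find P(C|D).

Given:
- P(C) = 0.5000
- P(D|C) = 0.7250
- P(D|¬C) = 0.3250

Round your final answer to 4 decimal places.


Bayes' theorem: P(C|D) = P(D|C) × P(C) / P(D)

Step 1: Calculate P(D) using law of total probability
P(D) = P(D|C)P(C) + P(D|¬C)P(¬C)
     = 0.7250 × 0.5000 + 0.3250 × 0.5000
     = 0.36250000 + 0.16250000
     = 0.52500000

Step 2: Apply Bayes' theorem
P(C|D) = P(D|C) × P(C) / P(D)
       = 0.36250000 / 0.52500000
       = 0.6905


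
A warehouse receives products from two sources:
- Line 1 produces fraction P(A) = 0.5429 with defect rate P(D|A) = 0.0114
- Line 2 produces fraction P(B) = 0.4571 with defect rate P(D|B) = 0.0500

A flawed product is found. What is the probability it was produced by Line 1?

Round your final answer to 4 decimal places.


Let A = from Line 1, D = flawed

Given:
- P(A) = 0.5429, P(B) = 0.4571
- P(D|A) = 0.0114, P(D|B) = 0.0500

Step 1: Find P(D)
P(D) = P(D|A)P(A) + P(D|B)P(B)
     = 0.0114 × 0.5429 + 0.0500 × 0.4571
     = 0.00618906 + 0.02285500
     = 0.02904406

Step 2: Apply Bayes' theorem
P(A|D) = P(D|A)P(A) / P(D)
       = 0.00618906 / 0.02904406
       = 0.2131


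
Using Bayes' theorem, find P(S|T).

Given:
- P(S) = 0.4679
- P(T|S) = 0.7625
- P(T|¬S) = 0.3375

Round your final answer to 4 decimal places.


Bayes' theorem: P(S|T) = P(T|S) × P(S) / P(T)

Step 1: Calculate P(T) using law of total probability
P(T) = P(T|S)P(S) + P(T|¬S)P(¬S)
     = 0.7625 × 0.4679 + 0.3375 × 0.5321
     = 0.35677375 + 0.17958375
     = 0.53635750

Step 2: Apply Bayes' theorem
P(S|T) = P(T|S) × P(S) / P(T)
       = 0.35677375 / 0.53635750
       = 0.6652


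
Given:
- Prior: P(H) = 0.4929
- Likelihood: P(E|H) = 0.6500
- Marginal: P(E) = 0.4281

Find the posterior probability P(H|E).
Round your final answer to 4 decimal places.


Using Bayes' theorem:

P(H|E) = P(E|H) × P(H) / P(E)
       = 0.6500 × 0.4929 / 0.4281
       = 0.32038500 / 0.4281
       = 0.7484

The evidence strengthens our belief in H.
Prior: 0.4929 → Posterior: 0.7484


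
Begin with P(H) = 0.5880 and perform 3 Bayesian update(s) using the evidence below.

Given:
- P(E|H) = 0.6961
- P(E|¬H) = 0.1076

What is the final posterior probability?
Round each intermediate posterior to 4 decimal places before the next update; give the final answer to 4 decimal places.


Sequential Bayesian updating:

Initial prior: P(H) = 0.5880

Update 1:
  P(E) = 0.6961 × 0.5880 + 0.1076 × 0.4120 = 0.40930680 + 0.04433120 = 0.45363800
  P(H|E) = 0.40930680 / 0.45363800 = 0.9023

Update 2:
  P(E) = 0.6961 × 0.9023 + 0.1076 × 0.0977 = 0.62809103 + 0.01051252 = 0.63860355
  P(H|E) = 0.62809103 / 0.63860355 = 0.9835

Update 3:
  P(E) = 0.6961 × 0.9835 + 0.1076 × 0.0165 = 0.68461435 + 0.00177540 = 0.68638975
  P(H|E) = 0.68461435 / 0.68638975 = 0.9974

Final posterior: 0.9974


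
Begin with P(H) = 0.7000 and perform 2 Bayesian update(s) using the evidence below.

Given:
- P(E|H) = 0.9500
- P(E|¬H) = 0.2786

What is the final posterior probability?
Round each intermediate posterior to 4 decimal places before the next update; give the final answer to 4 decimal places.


Sequential Bayesian updating:

Initial prior: P(H) = 0.7000

Update 1:
  P(E) = 0.9500 × 0.7000 + 0.2786 × 0.3000 = 0.66500000 + 0.08358000 = 0.74858000
  P(H|E) = 0.66500000 / 0.74858000 = 0.8883

Update 2:
  P(E) = 0.9500 × 0.8883 + 0.2786 × 0.1117 = 0.84388500 + 0.03111962 = 0.87500462
  P(H|E) = 0.84388500 / 0.87500462 = 0.9644

Final posterior: 0.9644


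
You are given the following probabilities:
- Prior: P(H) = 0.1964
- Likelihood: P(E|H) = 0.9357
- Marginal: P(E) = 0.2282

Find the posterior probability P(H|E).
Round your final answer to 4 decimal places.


Using Bayes' theorem:

P(H|E) = P(E|H) × P(H) / P(E)
       = 0.9357 × 0.1964 / 0.2282
       = 0.18377148 / 0.2282
       = 0.8053

The evidence strengthens our belief in H.
Prior: 0.1964 → Posterior: 0.8053


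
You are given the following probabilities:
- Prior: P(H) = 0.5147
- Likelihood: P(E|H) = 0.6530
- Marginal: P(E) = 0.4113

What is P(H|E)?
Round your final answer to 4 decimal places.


Using Bayes' theorem:

P(H|E) = P(E|H) × P(H) / P(E)
       = 0.6530 × 0.5147 / 0.4113
       = 0.33609910 / 0.4113
       = 0.8172

The evidence strengthens our belief in H.
Prior: 0.5147 → Posterior: 0.8172


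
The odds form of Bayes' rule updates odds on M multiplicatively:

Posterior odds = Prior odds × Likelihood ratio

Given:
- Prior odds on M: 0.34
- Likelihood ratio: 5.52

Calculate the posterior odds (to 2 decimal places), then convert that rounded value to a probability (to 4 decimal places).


Step 1: Calculate posterior odds
Posterior odds = Prior odds × LR
               = 0.34 × 5.52
               = 1.88

Step 2: Convert to probability
P(M|E) = Posterior odds / (1 + Posterior odds)
       = 1.88 / (1 + 1.88)
       = 1.88 / 2.88
       = 0.6528

The evidence increased P(M) from 0.2537 to 0.6528.


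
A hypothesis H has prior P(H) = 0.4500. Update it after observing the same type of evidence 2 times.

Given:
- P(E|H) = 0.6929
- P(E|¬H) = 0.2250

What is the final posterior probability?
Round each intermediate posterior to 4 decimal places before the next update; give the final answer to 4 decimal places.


Sequential Bayesian updating:

Initial prior: P(H) = 0.4500

Update 1:
  P(E) = 0.6929 × 0.4500 + 0.2250 × 0.5500 = 0.31180500 + 0.12375000 = 0.43555500
  P(H|E) = 0.31180500 / 0.43555500 = 0.7159

Update 2:
  P(E) = 0.6929 × 0.7159 + 0.2250 × 0.2841 = 0.49604711 + 0.06392250 = 0.55996961
  P(H|E) = 0.49604711 / 0.55996961 = 0.8858

Final posterior: 0.8858


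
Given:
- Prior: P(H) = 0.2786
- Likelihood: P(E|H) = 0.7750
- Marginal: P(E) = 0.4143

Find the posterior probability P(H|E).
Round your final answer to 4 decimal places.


Using Bayes' theorem:

P(H|E) = P(E|H) × P(H) / P(E)
       = 0.7750 × 0.2786 / 0.4143
       = 0.21591500 / 0.4143
       = 0.5212

The evidence strengthens our belief in H.
Prior: 0.2786 → Posterior: 0.5212


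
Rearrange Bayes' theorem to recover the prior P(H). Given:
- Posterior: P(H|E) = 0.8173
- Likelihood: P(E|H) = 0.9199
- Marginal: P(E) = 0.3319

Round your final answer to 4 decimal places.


From Bayes' theorem: P(H|E) = P(E|H) × P(H) / P(E)

Rearranging for P(H):
P(H) = P(H|E) × P(E) / P(E|H)
     = 0.8173 × 0.3319 / 0.9199
     = 0.27126187 / 0.9199
     = 0.2949


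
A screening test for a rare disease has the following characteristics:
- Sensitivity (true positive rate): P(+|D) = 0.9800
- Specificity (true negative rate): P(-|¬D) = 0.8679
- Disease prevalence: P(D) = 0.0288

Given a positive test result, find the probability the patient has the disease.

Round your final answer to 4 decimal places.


Let D = has disease, + = positive test

Given:
- P(D) = 0.0288 (prevalence)
- P(+|D) = 0.9800 (sensitivity)
- P(-|¬D) = 0.8679 (specificity)
- P(+|¬D) = 0.1321 (false positive rate = 1 - specificity)

Step 1: Find P(+)
P(+) = P(+|D)P(D) + P(+|¬D)P(¬D)
     = 0.9800 × 0.0288 + 0.1321 × 0.9712
     = 0.02822400 + 0.12829552
     = 0.15651952

Step 2: Apply Bayes' theorem for P(D|+)
P(D|+) = P(+|D)P(D) / P(+)
       = 0.02822400 / 0.15651952
       = 0.1803


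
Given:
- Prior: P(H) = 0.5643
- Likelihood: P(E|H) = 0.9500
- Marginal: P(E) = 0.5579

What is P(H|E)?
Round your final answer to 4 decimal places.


Using Bayes' theorem:

P(H|E) = P(E|H) × P(H) / P(E)
       = 0.9500 × 0.5643 / 0.5579
       = 0.53608500 / 0.5579
       = 0.9609

The evidence strengthens our belief in H.
Prior: 0.5643 → Posterior: 0.9609


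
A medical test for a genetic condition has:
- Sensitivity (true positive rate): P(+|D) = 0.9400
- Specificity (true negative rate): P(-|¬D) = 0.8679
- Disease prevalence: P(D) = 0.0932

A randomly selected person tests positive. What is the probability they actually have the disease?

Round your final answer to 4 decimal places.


Let D = has disease, + = positive test

Given:
- P(D) = 0.0932 (prevalence)
- P(+|D) = 0.9400 (sensitivity)
- P(-|¬D) = 0.8679 (specificity)
- P(+|¬D) = 0.1321 (false positive rate = 1 - specificity)

Step 1: Find P(+)
P(+) = P(+|D)P(D) + P(+|¬D)P(¬D)
     = 0.9400 × 0.0932 + 0.1321 × 0.9068
     = 0.08760800 + 0.11978828
     = 0.20739628

Step 2: Apply Bayes' theorem for P(D|+)
P(D|+) = P(+|D)P(D) / P(+)
       = 0.08760800 / 0.20739628
       = 0.4224


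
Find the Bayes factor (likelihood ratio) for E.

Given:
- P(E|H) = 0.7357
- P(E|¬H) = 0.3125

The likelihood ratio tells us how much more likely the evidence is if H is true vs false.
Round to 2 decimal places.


Likelihood Ratio (LR) = P(E|H) / P(E|¬H)

LR = 0.7357 / 0.3125
   = 2.35

The evidence is 2.35 times more likely if H is true than if H is false.
LR > 1, so observing E raises the odds in favor of H.


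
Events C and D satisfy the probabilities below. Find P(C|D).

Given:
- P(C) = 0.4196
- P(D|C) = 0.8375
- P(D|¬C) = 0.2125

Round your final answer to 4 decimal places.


Bayes' theorem: P(C|D) = P(D|C) × P(C) / P(D)

Step 1: Calculate P(D) using law of total probability
P(D) = P(D|C)P(C) + P(D|¬C)P(¬C)
     = 0.8375 × 0.4196 + 0.2125 × 0.5804
     = 0.35141500 + 0.12333500
     = 0.47475000

Step 2: Apply Bayes' theorem
P(C|D) = P(D|C) × P(C) / P(D)
       = 0.35141500 / 0.47475000
       = 0.7402


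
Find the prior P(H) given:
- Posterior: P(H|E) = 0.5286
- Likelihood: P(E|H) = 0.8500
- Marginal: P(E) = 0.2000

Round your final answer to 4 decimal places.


From Bayes' theorem: P(H|E) = P(E|H) × P(H) / P(E)

Rearranging for P(H):
P(H) = P(H|E) × P(E) / P(E|H)
     = 0.5286 × 0.2000 / 0.8500
     = 0.10572000 / 0.8500
     = 0.1244


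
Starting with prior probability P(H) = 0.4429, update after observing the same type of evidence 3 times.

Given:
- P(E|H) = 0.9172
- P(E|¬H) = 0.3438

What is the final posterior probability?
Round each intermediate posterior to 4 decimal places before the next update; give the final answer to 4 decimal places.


Sequential Bayesian updating:

Initial prior: P(H) = 0.4429

Update 1:
  P(E) = 0.9172 × 0.4429 + 0.3438 × 0.5571 = 0.40622788 + 0.19153098 = 0.59775886
  P(H|E) = 0.40622788 / 0.59775886 = 0.6796

Update 2:
  P(E) = 0.9172 × 0.6796 + 0.3438 × 0.3204 = 0.62332912 + 0.11015352 = 0.73348264
  P(H|E) = 0.62332912 / 0.73348264 = 0.8498

Update 3:
  P(E) = 0.9172 × 0.8498 + 0.3438 × 0.1502 = 0.77943656 + 0.05163876 = 0.83107532
  P(H|E) = 0.77943656 / 0.83107532 = 0.9379

Final posterior: 0.9379


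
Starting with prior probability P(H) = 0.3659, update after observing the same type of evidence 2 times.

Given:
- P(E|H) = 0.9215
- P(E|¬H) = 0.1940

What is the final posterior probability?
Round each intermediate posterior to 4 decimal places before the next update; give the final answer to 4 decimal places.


Sequential Bayesian updating:

Initial prior: P(H) = 0.3659

Update 1:
  P(E) = 0.9215 × 0.3659 + 0.1940 × 0.6341 = 0.33717685 + 0.12301540 = 0.46019225
  P(H|E) = 0.33717685 / 0.46019225 = 0.7327

Update 2:
  P(E) = 0.9215 × 0.7327 + 0.1940 × 0.2673 = 0.67518305 + 0.05185620 = 0.72703925
  P(H|E) = 0.67518305 / 0.72703925 = 0.9287

Final posterior: 0.9287


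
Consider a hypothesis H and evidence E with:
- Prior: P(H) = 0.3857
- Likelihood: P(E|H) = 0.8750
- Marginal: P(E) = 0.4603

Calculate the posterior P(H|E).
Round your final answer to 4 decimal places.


Using Bayes' theorem:

P(H|E) = P(E|H) × P(H) / P(E)
       = 0.8750 × 0.3857 / 0.4603
       = 0.33748750 / 0.4603
       = 0.7332

The evidence strengthens our belief in H.
Prior: 0.3857 → Posterior: 0.7332


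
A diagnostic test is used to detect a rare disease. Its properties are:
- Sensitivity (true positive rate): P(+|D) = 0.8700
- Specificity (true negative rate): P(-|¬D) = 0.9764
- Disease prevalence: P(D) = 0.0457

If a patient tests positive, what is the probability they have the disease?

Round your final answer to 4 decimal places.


Let D = has disease, + = positive test

Given:
- P(D) = 0.0457 (prevalence)
- P(+|D) = 0.8700 (sensitivity)
- P(-|¬D) = 0.9764 (specificity)
- P(+|¬D) = 0.0236 (false positive rate = 1 - specificity)

Step 1: Find P(+)
P(+) = P(+|D)P(D) + P(+|¬D)P(¬D)
     = 0.8700 × 0.0457 + 0.0236 × 0.9543
     = 0.03975900 + 0.02252148
     = 0.06228048

Step 2: Apply Bayes' theorem for P(D|+)
P(D|+) = P(+|D)P(D) / P(+)
       = 0.03975900 / 0.06228048
       = 0.6384


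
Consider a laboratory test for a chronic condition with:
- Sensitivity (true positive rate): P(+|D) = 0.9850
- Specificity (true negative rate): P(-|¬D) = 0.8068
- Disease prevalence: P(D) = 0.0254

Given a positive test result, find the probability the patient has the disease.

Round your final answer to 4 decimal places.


Let D = has disease, + = positive test

Given:
- P(D) = 0.0254 (prevalence)
- P(+|D) = 0.9850 (sensitivity)
- P(-|¬D) = 0.8068 (specificity)
- P(+|¬D) = 0.1932 (false positive rate = 1 - specificity)

Step 1: Find P(+)
P(+) = P(+|D)P(D) + P(+|¬D)P(¬D)
     = 0.9850 × 0.0254 + 0.1932 × 0.9746
     = 0.02501900 + 0.18829272
     = 0.21331172

Step 2: Apply Bayes' theorem for P(D|+)
P(D|+) = P(+|D)P(D) / P(+)
       = 0.02501900 / 0.21331172
       = 0.1173


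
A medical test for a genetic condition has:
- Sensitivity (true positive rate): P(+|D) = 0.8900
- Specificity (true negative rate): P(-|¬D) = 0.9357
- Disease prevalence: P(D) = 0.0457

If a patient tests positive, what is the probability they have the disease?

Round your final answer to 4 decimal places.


Let D = has disease, + = positive test

Given:
- P(D) = 0.0457 (prevalence)
- P(+|D) = 0.8900 (sensitivity)
- P(-|¬D) = 0.9357 (specificity)
- P(+|¬D) = 0.0643 (false positive rate = 1 - specificity)

Step 1: Find P(+)
P(+) = P(+|D)P(D) + P(+|¬D)P(¬D)
     = 0.8900 × 0.0457 + 0.0643 × 0.9543
     = 0.04067300 + 0.06136149
     = 0.10203449

Step 2: Apply Bayes' theorem for P(D|+)
P(D|+) = P(+|D)P(D) / P(+)
       = 0.04067300 / 0.10203449
       = 0.3986


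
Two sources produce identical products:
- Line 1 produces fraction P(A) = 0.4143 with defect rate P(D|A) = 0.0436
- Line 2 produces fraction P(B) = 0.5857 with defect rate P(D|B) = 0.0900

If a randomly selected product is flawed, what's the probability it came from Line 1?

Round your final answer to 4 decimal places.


Let A = from Line 1, D = flawed

Given:
- P(A) = 0.4143, P(B) = 0.5857
- P(D|A) = 0.0436, P(D|B) = 0.0900

Step 1: Find P(D)
P(D) = P(D|A)P(A) + P(D|B)P(B)
     = 0.0436 × 0.4143 + 0.0900 × 0.5857
     = 0.01806348 + 0.05271300
     = 0.07077648

Step 2: Apply Bayes' theorem
P(A|D) = P(D|A)P(A) / P(D)
       = 0.01806348 / 0.07077648
       = 0.2552


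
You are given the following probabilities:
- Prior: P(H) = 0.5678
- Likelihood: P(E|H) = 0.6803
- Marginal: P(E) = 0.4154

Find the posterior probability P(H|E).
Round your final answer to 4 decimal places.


Using Bayes' theorem:

P(H|E) = P(E|H) × P(H) / P(E)
       = 0.6803 × 0.5678 / 0.4154
       = 0.38627434 / 0.4154
       = 0.9299

The evidence strengthens our belief in H.
Prior: 0.5678 → Posterior: 0.9299


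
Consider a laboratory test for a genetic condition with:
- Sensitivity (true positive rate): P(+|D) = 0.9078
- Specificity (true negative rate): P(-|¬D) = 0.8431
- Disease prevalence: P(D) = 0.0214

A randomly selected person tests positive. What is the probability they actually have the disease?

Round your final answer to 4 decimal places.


Let D = has disease, + = positive test

Given:
- P(D) = 0.0214 (prevalence)
- P(+|D) = 0.9078 (sensitivity)
- P(-|¬D) = 0.8431 (specificity)
- P(+|¬D) = 0.1569 (false positive rate = 1 - specificity)

Step 1: Find P(+)
P(+) = P(+|D)P(D) + P(+|¬D)P(¬D)
     = 0.9078 × 0.0214 + 0.1569 × 0.9786
     = 0.01942692 + 0.15354234
     = 0.17296926

Step 2: Apply Bayes' theorem for P(D|+)
P(D|+) = P(+|D)P(D) / P(+)
       = 0.01942692 / 0.17296926
       = 0.1123


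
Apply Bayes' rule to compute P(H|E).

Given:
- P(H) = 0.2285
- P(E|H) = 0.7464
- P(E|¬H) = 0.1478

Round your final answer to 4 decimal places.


Bayes' theorem: P(H|E) = P(E|H) × P(H) / P(E)

Step 1: Calculate P(E) using law of total probability
P(E) = P(E|H)P(H) + P(E|¬H)P(¬H)
     = 0.7464 × 0.2285 + 0.1478 × 0.7715
     = 0.17055240 + 0.11402770
     = 0.28458010

Step 2: Apply Bayes' theorem
P(H|E) = P(E|H) × P(H) / P(E)
       = 0.17055240 / 0.28458010
       = 0.5993


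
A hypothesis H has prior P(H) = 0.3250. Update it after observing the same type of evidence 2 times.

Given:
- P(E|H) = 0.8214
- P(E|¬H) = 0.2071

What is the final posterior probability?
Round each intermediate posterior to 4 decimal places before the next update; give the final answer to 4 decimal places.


Sequential Bayesian updating:

Initial prior: P(H) = 0.3250

Update 1:
  P(E) = 0.8214 × 0.3250 + 0.2071 × 0.6750 = 0.26695500 + 0.13979250 = 0.40674750
  P(H|E) = 0.26695500 / 0.40674750 = 0.6563

Update 2:
  P(E) = 0.8214 × 0.6563 + 0.2071 × 0.3437 = 0.53908482 + 0.07118027 = 0.61026509
  P(H|E) = 0.53908482 / 0.61026509 = 0.8834

Final posterior: 0.8834


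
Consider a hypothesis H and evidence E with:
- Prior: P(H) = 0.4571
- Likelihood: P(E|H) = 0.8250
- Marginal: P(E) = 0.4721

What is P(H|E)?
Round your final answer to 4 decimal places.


Using Bayes' theorem:

P(H|E) = P(E|H) × P(H) / P(E)
       = 0.8250 × 0.4571 / 0.4721
       = 0.37710750 / 0.4721
       = 0.7988

The evidence strengthens our belief in H.
Prior: 0.4571 → Posterior: 0.7988


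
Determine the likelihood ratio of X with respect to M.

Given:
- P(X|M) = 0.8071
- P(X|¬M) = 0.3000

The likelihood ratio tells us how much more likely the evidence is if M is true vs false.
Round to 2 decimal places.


Likelihood Ratio (LR) = P(X|M) / P(X|¬M)

LR = 0.8071 / 0.3000
   = 2.69

The evidence is 2.69 times more likely if M is true than if M is false.
Since LR > 1, the evidence supports M over ¬M.


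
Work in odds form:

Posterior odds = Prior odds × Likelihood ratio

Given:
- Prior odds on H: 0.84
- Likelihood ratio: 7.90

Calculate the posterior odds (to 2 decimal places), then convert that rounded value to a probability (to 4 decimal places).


Step 1: Calculate posterior odds
Posterior odds = Prior odds × LR
               = 0.84 × 7.90
               = 6.64

Step 2: Convert to probability
P(H|E) = Posterior odds / (1 + Posterior odds)
       = 6.64 / (1 + 6.64)
       = 6.64 / 7.64
       = 0.8691

The evidence increased P(H) from 0.4565 to 0.8691.


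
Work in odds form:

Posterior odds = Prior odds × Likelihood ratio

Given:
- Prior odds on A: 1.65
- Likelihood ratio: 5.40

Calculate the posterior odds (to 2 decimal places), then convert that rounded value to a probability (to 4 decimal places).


Step 1: Calculate posterior odds
Posterior odds = Prior odds × LR
               = 1.65 × 5.40
               = 8.91

Step 2: Convert to probability
P(A|E) = Posterior odds / (1 + Posterior odds)
       = 8.91 / (1 + 8.91)
       = 8.91 / 9.91
       = 0.8991

The evidence increased P(A) from 0.6226 to 0.8991.


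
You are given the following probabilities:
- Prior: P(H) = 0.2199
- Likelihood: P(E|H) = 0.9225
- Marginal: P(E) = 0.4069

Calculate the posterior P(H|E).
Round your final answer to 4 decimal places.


Using Bayes' theorem:

P(H|E) = P(E|H) × P(H) / P(E)
       = 0.9225 × 0.2199 / 0.4069
       = 0.20285775 / 0.4069
       = 0.4985

The evidence strengthens our belief in H.
Prior: 0.2199 → Posterior: 0.4985


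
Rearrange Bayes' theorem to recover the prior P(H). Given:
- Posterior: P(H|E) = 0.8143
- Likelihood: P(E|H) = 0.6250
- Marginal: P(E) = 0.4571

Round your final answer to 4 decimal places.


From Bayes' theorem: P(H|E) = P(E|H) × P(H) / P(E)

Rearranging for P(H):
P(H) = P(H|E) × P(E) / P(E|H)
     = 0.8143 × 0.4571 / 0.6250
     = 0.37221653 / 0.6250
     = 0.5955


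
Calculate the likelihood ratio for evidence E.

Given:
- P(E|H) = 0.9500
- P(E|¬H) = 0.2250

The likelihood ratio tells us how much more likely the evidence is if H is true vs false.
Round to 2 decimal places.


Likelihood Ratio (LR) = P(E|H) / P(E|¬H)

LR = 0.9500 / 0.2250
   = 4.22

The evidence is 4.22 times more likely if H is true than if H is false.
Since LR > 1, the evidence supports H over ¬H.


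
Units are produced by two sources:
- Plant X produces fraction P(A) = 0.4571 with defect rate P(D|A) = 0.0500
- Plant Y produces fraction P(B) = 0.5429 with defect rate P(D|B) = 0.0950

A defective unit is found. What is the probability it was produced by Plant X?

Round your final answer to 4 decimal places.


Let A = from Plant X, D = defective

Given:
- P(A) = 0.4571, P(B) = 0.5429
- P(D|A) = 0.0500, P(D|B) = 0.0950

Step 1: Find P(D)
P(D) = P(D|A)P(A) + P(D|B)P(B)
     = 0.0500 × 0.4571 + 0.0950 × 0.5429
     = 0.02285500 + 0.05157550
     = 0.07443050

Step 2: Apply Bayes' theorem
P(A|D) = P(D|A)P(A) / P(D)
       = 0.02285500 / 0.07443050
       = 0.3071


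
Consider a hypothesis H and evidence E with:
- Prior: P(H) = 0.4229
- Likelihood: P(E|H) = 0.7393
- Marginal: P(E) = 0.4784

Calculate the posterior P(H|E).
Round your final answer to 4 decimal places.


Using Bayes' theorem:

P(H|E) = P(E|H) × P(H) / P(E)
       = 0.7393 × 0.4229 / 0.4784
       = 0.31264997 / 0.4784
       = 0.6535

The evidence strengthens our belief in H.
Prior: 0.4229 → Posterior: 0.6535


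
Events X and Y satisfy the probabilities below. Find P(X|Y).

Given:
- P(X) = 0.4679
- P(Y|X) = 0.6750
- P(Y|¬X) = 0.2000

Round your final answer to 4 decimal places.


Bayes' theorem: P(X|Y) = P(Y|X) × P(X) / P(Y)

Step 1: Calculate P(Y) using law of total probability
P(Y) = P(Y|X)P(X) + P(Y|¬X)P(¬X)
     = 0.6750 × 0.4679 + 0.2000 × 0.5321
     = 0.31583250 + 0.10642000
     = 0.42225250

Step 2: Apply Bayes' theorem
P(X|Y) = P(Y|X) × P(X) / P(Y)
       = 0.31583250 / 0.42225250
       = 0.7480


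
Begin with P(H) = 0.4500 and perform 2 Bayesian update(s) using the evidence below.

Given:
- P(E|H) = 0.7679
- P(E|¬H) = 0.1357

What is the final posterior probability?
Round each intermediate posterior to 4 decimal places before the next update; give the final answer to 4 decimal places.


Sequential Bayesian updating:

Initial prior: P(H) = 0.4500

Update 1:
  P(E) = 0.7679 × 0.4500 + 0.1357 × 0.5500 = 0.34555500 + 0.07463500 = 0.42019000
  P(H|E) = 0.34555500 / 0.42019000 = 0.8224

Update 2:
  P(E) = 0.7679 × 0.8224 + 0.1357 × 0.1776 = 0.63152096 + 0.02410032 = 0.65562128
  P(H|E) = 0.63152096 / 0.65562128 = 0.9632

Final posterior: 0.9632


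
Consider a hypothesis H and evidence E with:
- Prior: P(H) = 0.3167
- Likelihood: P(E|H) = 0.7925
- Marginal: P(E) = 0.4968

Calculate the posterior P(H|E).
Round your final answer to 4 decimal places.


Using Bayes' theorem:

P(H|E) = P(E|H) × P(H) / P(E)
       = 0.7925 × 0.3167 / 0.4968
       = 0.25098475 / 0.4968
       = 0.5052

The evidence strengthens our belief in H.
Prior: 0.3167 → Posterior: 0.5052


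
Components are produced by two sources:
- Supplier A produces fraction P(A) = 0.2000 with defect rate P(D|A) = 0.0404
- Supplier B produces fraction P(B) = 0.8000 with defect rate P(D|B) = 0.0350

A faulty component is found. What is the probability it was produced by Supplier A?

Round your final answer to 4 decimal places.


Let A = from Supplier A, D = faulty

Given:
- P(A) = 0.2000, P(B) = 0.8000
- P(D|A) = 0.0404, P(D|B) = 0.0350

Step 1: Find P(D)
P(D) = P(D|A)P(A) + P(D|B)P(B)
     = 0.0404 × 0.2000 + 0.0350 × 0.8000
     = 0.00808000 + 0.02800000
     = 0.03608000

Step 2: Apply Bayes' theorem
P(A|D) = P(D|A)P(A) / P(D)
       = 0.00808000 / 0.03608000
       = 0.2239


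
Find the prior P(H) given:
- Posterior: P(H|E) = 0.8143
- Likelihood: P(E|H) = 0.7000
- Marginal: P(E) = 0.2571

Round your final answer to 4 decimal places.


From Bayes' theorem: P(H|E) = P(E|H) × P(H) / P(E)

Rearranging for P(H):
P(H) = P(H|E) × P(E) / P(E|H)
     = 0.8143 × 0.2571 / 0.7000
     = 0.20935653 / 0.7000
     = 0.2991


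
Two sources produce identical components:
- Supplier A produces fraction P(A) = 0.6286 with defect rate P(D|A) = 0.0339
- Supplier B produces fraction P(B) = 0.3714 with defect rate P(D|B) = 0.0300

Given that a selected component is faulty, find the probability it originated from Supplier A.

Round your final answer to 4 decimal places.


Let A = from Supplier A, D = faulty

Given:
- P(A) = 0.6286, P(B) = 0.3714
- P(D|A) = 0.0339, P(D|B) = 0.0300

Step 1: Find P(D)
P(D) = P(D|A)P(A) + P(D|B)P(B)
     = 0.0339 × 0.6286 + 0.0300 × 0.3714
     = 0.02130954 + 0.01114200
     = 0.03245154

Step 2: Apply Bayes' theorem
P(A|D) = P(D|A)P(A) / P(D)
       = 0.02130954 / 0.03245154
       = 0.6567


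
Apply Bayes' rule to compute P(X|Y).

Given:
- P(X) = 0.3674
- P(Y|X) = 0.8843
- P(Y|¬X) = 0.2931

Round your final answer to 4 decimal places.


Bayes' theorem: P(X|Y) = P(Y|X) × P(X) / P(Y)

Step 1: Calculate P(Y) using law of total probability
P(Y) = P(Y|X)P(X) + P(Y|¬X)P(¬X)
     = 0.8843 × 0.3674 + 0.2931 × 0.6326
     = 0.32489182 + 0.18541506
     = 0.51030688

Step 2: Apply Bayes' theorem
P(X|Y) = P(Y|X) × P(X) / P(Y)
       = 0.32489182 / 0.51030688
       = 0.6367


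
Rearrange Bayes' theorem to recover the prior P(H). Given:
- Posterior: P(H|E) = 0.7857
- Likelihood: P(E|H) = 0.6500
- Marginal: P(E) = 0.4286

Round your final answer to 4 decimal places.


From Bayes' theorem: P(H|E) = P(E|H) × P(H) / P(E)

Rearranging for P(H):
P(H) = P(H|E) × P(E) / P(E|H)
     = 0.7857 × 0.4286 / 0.6500
     = 0.33675102 / 0.6500
     = 0.5181


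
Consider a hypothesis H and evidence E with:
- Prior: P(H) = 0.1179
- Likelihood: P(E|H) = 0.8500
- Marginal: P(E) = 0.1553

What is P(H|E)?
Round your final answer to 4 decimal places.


Using Bayes' theorem:

P(H|E) = P(E|H) × P(H) / P(E)
       = 0.8500 × 0.1179 / 0.1553
       = 0.10021500 / 0.1553
       = 0.6453

The evidence strengthens our belief in H.
Prior: 0.1179 → Posterior: 0.6453


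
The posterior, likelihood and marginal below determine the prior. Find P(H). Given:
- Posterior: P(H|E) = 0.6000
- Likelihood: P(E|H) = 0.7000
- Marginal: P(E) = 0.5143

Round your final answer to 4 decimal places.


From Bayes' theorem: P(H|E) = P(E|H) × P(H) / P(E)

Rearranging for P(H):
P(H) = P(H|E) × P(E) / P(E|H)
     = 0.6000 × 0.5143 / 0.7000
     = 0.30858000 / 0.7000
     = 0.4408


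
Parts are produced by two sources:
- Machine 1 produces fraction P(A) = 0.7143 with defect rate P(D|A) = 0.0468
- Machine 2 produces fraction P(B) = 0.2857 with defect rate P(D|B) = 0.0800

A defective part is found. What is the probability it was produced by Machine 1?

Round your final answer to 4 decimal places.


Let A = from Machine 1, D = defective

Given:
- P(A) = 0.7143, P(B) = 0.2857
- P(D|A) = 0.0468, P(D|B) = 0.0800

Step 1: Find P(D)
P(D) = P(D|A)P(A) + P(D|B)P(B)
     = 0.0468 × 0.7143 + 0.0800 × 0.2857
     = 0.03342924 + 0.02285600
     = 0.05628524

Step 2: Apply Bayes' theorem
P(A|D) = P(D|A)P(A) / P(D)
       = 0.03342924 / 0.05628524
       = 0.5939


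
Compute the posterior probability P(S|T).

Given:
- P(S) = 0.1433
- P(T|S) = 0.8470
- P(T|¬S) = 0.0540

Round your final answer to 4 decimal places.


Bayes' theorem: P(S|T) = P(T|S) × P(S) / P(T)

Step 1: Calculate P(T) using law of total probability
P(T) = P(T|S)P(S) + P(T|¬S)P(¬S)
     = 0.8470 × 0.1433 + 0.0540 × 0.8567
     = 0.12137510 + 0.04626180
     = 0.16763690

Step 2: Apply Bayes' theorem
P(S|T) = P(T|S) × P(S) / P(T)
       = 0.12137510 / 0.16763690
       = 0.7240


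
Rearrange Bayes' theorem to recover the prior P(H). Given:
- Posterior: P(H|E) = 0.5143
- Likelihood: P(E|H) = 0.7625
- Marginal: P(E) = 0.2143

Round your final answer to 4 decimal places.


From Bayes' theorem: P(H|E) = P(E|H) × P(H) / P(E)

Rearranging for P(H):
P(H) = P(H|E) × P(E) / P(E|H)
     = 0.5143 × 0.2143 / 0.7625
     = 0.11021449 / 0.7625
     = 0.1445


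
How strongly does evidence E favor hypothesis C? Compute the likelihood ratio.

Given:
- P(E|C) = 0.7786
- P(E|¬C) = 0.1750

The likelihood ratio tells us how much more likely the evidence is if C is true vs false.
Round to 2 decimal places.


Likelihood Ratio (LR) = P(E|C) / P(E|¬C)

LR = 0.7786 / 0.1750
   = 4.45

The evidence is 4.45 times more likely if C is true than if C is false.
Since LR > 1, the evidence supports C over ¬C.


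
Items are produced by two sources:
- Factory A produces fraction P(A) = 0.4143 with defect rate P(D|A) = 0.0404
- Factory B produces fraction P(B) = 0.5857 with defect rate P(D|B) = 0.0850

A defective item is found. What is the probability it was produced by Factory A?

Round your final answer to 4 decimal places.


Let A = from Factory A, D = defective

Given:
- P(A) = 0.4143, P(B) = 0.5857
- P(D|A) = 0.0404, P(D|B) = 0.0850

Step 1: Find P(D)
P(D) = P(D|A)P(A) + P(D|B)P(B)
     = 0.0404 × 0.4143 + 0.0850 × 0.5857
     = 0.01673772 + 0.04978450
     = 0.06652222

Step 2: Apply Bayes' theorem
P(A|D) = P(D|A)P(A) / P(D)
       = 0.01673772 / 0.06652222
       = 0.2516
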